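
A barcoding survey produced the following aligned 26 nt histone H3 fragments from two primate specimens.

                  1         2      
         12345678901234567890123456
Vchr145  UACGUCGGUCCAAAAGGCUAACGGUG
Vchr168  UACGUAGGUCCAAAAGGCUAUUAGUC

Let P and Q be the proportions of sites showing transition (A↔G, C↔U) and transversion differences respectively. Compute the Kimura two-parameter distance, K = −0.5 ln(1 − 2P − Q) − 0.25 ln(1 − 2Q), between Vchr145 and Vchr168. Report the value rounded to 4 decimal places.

Differing sites — 6:C/A (Tv); 21:A/U (Tv); 22:C/U (Ti); 23:G/A (Ti); 26:G/C (Tv).
Of the 5 differences, 2 transitions and 3 transversions over 26 sites: P = 2/26 = 0.076923, Q = 3/26 = 0.115385.
d = −0.5·ln(0.730769) − 0.25·ln(0.769230) = −0.5·(-0.313658) − 0.25·(-0.262365) = 0.2224.

0.2224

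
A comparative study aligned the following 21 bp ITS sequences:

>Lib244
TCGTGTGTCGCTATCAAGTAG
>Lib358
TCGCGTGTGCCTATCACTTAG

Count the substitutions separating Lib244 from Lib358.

The sequences differ at positions 4 (T/C), 9 (C/G), 10 (G/C), 17 (A/C), 18 (G/T).
That gives 5 mismatches out of 21 aligned sites, so the Hamming distance is 5.

5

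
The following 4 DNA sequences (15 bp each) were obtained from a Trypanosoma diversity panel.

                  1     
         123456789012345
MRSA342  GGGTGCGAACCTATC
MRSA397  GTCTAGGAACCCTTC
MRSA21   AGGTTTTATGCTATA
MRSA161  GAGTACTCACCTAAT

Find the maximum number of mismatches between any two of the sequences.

Pairwise Hamming distances:
  MRSA342 vs MRSA397: 6
  MRSA342 vs MRSA21: 7
  MRSA342 vs MRSA161: 6
  MRSA397 vs MRSA21: 11
  MRSA397 vs MRSA161: 9
  MRSA21 vs MRSA161: 9
The largest is 11, between MRSA397 and MRSA21.

11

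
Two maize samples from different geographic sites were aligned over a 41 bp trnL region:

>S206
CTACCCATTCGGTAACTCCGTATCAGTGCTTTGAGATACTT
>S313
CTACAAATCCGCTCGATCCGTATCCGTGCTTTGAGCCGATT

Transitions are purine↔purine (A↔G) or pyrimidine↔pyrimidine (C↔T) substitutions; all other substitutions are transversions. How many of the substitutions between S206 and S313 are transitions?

Mismatches occur at site 5 (C↔A, transversion), site 6 (C↔A, transversion), site 9 (T↔C, transition), site 12 (G↔C, transversion), site 14 (A↔C, transversion), site 15 (A↔G, transition), site 16 (C↔A, transversion), site 25 (A↔C, transversion), site 36 (A↔C, transversion), site 37 (T↔C, transition), site 38 (A↔G, transition), site 39 (C↔A, transversion).
Of the 12 differences, 4 transitions and 8 transversions, so the answer is 4.

4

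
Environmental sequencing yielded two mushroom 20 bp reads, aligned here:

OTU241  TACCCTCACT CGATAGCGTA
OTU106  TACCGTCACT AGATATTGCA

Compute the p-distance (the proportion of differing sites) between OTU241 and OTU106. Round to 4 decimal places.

The sequences differ at positions 5 (C/G), 11 (C/A), 16 (G/T), 17 (C/T), 19 (T/C).
There are 5 differences over 20 sites, so p = 5/20 = 0.2500.

0.2500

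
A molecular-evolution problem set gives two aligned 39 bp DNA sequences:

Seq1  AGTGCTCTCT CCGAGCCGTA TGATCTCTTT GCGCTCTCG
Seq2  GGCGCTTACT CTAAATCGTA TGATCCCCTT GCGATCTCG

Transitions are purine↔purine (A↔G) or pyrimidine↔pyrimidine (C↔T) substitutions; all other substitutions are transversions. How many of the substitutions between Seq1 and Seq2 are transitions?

Mismatches occur at site 1 (A/G, transition), site 3 (T/C, transition), site 7 (C/T, transition), site 8 (T/A, transversion), site 12 (C/T, transition), site 13 (G/A, transition), site 15 (G/A, transition), site 16 (C/T, transition), site 26 (T/C, transition), site 28 (T/C, transition), site 34 (C/A, transversion).
Of the 11 differences, 9 transitions and 2 transversions, so the answer is 9.

9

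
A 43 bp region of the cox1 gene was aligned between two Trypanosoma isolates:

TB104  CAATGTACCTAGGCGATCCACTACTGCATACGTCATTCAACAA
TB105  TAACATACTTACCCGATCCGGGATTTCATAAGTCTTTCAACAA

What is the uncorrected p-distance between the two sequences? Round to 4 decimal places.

Mismatches occur at site 1 (C→T), site 4 (T→C), site 5 (G→A), site 9 (C→T), site 12 (G→C), site 13 (G→C), site 20 (A→G), site 21 (C→G), site 22 (T→G), site 24 (C→T), site 26 (G→T), site 31 (C→A), site 35 (A→T).
There are 13 differences over 43 sites, so p = 13/43 = 0.3023.

0.3023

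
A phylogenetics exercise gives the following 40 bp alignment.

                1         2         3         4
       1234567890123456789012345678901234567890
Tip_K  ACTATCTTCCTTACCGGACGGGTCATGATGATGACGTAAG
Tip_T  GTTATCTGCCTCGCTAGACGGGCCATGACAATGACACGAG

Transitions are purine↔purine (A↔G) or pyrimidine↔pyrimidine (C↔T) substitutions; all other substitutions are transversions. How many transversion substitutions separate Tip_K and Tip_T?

Differing sites — 1:A/G (Ti); 2:C/T (Ti); 8:T/G (Tv); 12:T/C (Ti); 13:A/G (Ti); 15:C/T (Ti); 16:G/A (Ti); 23:T/C (Ti); 29:T/C (Ti); 30:G/A (Ti); 36:G/A (Ti); 37:T/C (Ti); 38:A/G (Ti).
Of the 13 differences, 12 transitions and 1 transversion, so the answer is 1.

1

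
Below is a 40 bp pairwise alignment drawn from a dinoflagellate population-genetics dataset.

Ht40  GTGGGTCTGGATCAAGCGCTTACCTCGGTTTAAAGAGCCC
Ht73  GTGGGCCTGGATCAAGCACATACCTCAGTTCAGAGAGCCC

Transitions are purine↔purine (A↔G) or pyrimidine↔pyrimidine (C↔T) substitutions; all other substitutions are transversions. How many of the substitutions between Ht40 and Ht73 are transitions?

Differing sites — 6:T/C (Ti); 18:G/A (Ti); 20:T/A (Tv); 27:G/A (Ti); 31:T/C (Ti); 33:A/G (Ti).
Of the 6 differences, 5 transitions and 1 transversion, so the answer is 5.

5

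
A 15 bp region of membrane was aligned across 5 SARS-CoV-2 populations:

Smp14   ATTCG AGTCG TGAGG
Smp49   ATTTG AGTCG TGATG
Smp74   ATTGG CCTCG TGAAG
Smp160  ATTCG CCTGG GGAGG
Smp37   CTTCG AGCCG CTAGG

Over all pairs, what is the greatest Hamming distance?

Pairwise Hamming distances:
  Smp14 vs Smp49: 2
  Smp14 vs Smp74: 4
  Smp14 vs Smp160: 4
  Smp14 vs Smp37: 4
  Smp49 vs Smp74: 4
  Smp49 vs Smp160: 6
  Smp49 vs Smp37: 6
  Smp74 vs Smp160: 4
  Smp74 vs Smp37: 8
  Smp160 vs Smp37: 7
The largest is 8, between Smp74 and Smp37.

8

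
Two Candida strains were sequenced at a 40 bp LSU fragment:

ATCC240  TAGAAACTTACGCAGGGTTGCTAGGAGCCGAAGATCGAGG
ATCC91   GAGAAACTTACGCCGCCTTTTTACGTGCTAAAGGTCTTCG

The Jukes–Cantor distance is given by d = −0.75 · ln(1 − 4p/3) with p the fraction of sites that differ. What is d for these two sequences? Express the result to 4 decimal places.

0.4715

The sequences differ at positions 1 (T/G), 14 (A/C), 16 (G/C), 17 (G/C), 20 (G/T), 21 (C/T), 24 (G/C), 26 (A/T), 29 (C/T), 30 (G/A), 34 (A/G), 37 (G/T), 38 (A/T), 39 (G/C).
p = 14/40 = 0.350000.
d = −0.75 · ln(1 − (4/3)·0.350000) = −0.75 · ln(0.533333) = −0.75 · (-0.628609) = 0.4715.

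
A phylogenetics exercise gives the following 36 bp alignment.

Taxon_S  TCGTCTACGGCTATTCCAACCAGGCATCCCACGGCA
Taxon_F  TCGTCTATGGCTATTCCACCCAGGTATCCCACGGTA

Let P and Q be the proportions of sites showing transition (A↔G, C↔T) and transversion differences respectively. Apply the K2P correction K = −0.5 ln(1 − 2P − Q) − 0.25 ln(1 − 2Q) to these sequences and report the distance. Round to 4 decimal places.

The sequences differ at positions 8 (C/T, transition), 19 (A/C, transversion), 25 (C/T, transition), 35 (C/T, transition).
Of the 4 differences, 3 transitions and 1 transversion over 36 sites: P = 3/36 = 0.083333, Q = 1/36 = 0.027778.
d = −0.5·ln(0.805556) − 0.25·ln(0.944444) = −0.5·(-0.216223) − 0.25·(-0.057159) = 0.1224.

0.1224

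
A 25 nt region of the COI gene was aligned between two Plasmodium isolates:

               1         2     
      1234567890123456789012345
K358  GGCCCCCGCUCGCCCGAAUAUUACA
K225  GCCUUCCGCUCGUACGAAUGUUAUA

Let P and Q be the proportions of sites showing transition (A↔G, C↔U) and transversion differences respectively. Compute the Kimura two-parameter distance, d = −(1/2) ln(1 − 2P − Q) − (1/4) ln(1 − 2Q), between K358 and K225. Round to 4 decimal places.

0.3706

Differing sites — 2:G/C (Tv); 4:C/U (Ti); 5:C/U (Ti); 13:C/U (Ti); 14:C/A (Tv); 20:A/G (Ti); 24:C/U (Ti).
Of the 7 differences, 5 transitions and 2 transversions over 25 sites: P = 5/25 = 0.200000, Q = 2/25 = 0.080000.
d = −0.5·ln(0.520000) − 0.25·ln(0.840000) = −0.5·(-0.653926) − 0.25·(-0.174353) = 0.3706.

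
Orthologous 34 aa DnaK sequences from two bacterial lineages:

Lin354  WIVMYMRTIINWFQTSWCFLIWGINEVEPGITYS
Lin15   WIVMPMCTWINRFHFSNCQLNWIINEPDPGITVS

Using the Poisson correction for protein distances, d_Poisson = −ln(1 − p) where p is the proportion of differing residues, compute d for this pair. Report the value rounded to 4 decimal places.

0.4818

The sequences differ at positions 5 (Y/P), 7 (R/C), 9 (I/W), 12 (W/R), 14 (Q/H), 15 (T/F), 17 (W/N), 19 (F/Q), 21 (I/N), 23 (G/I), 27 (V/P), 28 (E/D), 33 (Y/V).
p = 13/34 = 0.382353.
d = −ln(1 − 0.382353) = −ln(0.617647) = 0.4818.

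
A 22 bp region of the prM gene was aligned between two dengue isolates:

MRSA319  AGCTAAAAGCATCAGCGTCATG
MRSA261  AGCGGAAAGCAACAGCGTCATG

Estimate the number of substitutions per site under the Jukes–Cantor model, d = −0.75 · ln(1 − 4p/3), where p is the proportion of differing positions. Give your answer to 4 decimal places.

Mismatches occur at site 4 (T↔G), site 5 (A↔G), site 12 (T↔A).
p = 3/22 = 0.136364.
d = −0.75 · ln(1 − (4/3)·0.136364) = −0.75 · ln(0.818181) = −0.75 · (-0.200672) = 0.1505.

0.1505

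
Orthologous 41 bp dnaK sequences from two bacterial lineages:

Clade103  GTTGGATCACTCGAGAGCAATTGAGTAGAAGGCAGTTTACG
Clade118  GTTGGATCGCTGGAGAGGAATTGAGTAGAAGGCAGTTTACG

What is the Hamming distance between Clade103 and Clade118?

Differing sites — 9:A/G; 12:C/G; 18:C/G.
That gives 3 mismatches out of 41 aligned sites, so the Hamming distance is 3.

3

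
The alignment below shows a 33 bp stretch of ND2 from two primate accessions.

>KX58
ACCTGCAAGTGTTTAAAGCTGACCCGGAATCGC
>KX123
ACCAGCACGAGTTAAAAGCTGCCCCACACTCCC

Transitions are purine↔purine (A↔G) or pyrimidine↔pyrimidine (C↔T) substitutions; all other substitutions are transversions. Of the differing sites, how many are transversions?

8

Differing sites — 4:T/A (Tv); 8:A/C (Tv); 10:T/A (Tv); 14:T/A (Tv); 22:A/C (Tv); 26:G/A (Ti); 27:G/C (Tv); 29:A/C (Tv); 32:G/C (Tv).
Of the 9 differences, 1 transition and 8 transversions, so the answer is 8.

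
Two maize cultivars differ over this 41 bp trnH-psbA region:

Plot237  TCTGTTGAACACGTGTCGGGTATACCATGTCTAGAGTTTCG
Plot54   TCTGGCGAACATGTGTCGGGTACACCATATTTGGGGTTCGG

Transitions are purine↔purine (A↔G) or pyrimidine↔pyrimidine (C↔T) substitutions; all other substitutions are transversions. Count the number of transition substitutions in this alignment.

8

Mismatches occur at site 5 (T→G, transversion), site 6 (T→C, transition), site 12 (C→T, transition), site 23 (T→C, transition), site 29 (G→A, transition), site 31 (C→T, transition), site 33 (A→G, transition), site 35 (A→G, transition), site 39 (T→C, transition), site 40 (C→G, transversion).
Of the 10 differences, 8 transitions and 2 transversions, so the answer is 8.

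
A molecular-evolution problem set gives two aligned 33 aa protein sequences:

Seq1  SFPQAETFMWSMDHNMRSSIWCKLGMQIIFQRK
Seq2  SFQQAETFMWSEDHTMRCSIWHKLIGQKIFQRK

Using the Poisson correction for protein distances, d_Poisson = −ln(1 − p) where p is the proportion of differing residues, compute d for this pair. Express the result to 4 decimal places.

The sequences differ at positions 3 (P/Q), 12 (M/E), 15 (N/T), 18 (S/C), 22 (C/H), 25 (G/I), 26 (M/G), 28 (I/K).
p = 8/33 = 0.242424.
d = −ln(1 − 0.242424) = −ln(0.757576) = 0.2776.

0.2776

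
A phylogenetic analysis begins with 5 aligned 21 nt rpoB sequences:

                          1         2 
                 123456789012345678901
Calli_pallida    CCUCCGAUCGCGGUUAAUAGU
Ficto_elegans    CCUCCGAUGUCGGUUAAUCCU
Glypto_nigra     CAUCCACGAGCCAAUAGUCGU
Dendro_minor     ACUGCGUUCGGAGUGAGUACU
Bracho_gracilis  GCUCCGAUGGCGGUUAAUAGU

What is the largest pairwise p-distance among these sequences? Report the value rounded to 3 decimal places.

Pairwise Hamming distances:
  Calli_pallida vs Ficto_elegans: 4
  Calli_pallida vs Glypto_nigra: 10
  Calli_pallida vs Dendro_minor: 8
  Calli_pallida vs Bracho_gracilis: 2
  Ficto_elegans vs Glypto_nigra: 11
  Ficto_elegans vs Dendro_minor: 10
  Ficto_elegans vs Bracho_gracilis: 4
  Glypto_nigra vs Dendro_minor: 14
  Glypto_nigra vs Bracho_gracilis: 11
  Dendro_minor vs Bracho_gracilis: 9
The largest is 14 mismatches, between Glypto_nigra and Dendro_minor; p = 14/21 = 0.667.

0.667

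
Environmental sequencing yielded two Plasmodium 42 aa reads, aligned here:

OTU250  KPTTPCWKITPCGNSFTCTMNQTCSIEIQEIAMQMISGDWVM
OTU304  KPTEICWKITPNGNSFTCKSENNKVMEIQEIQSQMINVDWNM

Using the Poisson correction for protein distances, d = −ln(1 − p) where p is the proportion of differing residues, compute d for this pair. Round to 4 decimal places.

Differing sites — 4:T/E; 5:P/I; 12:C/N; 19:T/K; 20:M/S; 21:N/E; 22:Q/N; 23:T/N; 24:C/K; 25:S/V; 26:I/M; 32:A/Q; 33:M/S; 37:S/N; 38:G/V; 41:V/N.
p = 16/42 = 0.380952.
d = −ln(1 − 0.380952) = −ln(0.619048) = 0.4796.

0.4796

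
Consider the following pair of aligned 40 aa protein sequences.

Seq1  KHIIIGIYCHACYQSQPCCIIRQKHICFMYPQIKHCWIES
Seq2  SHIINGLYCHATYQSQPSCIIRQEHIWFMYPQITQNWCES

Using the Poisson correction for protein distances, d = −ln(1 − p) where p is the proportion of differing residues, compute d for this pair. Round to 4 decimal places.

0.3216

Differing sites — 1:K/S; 5:I/N; 7:I/L; 12:C/T; 18:C/S; 24:K/E; 27:C/W; 34:K/T; 35:H/Q; 36:C/N; 38:I/C.
p = 11/40 = 0.275000.
d = −ln(1 − 0.275000) = −ln(0.725000) = 0.3216.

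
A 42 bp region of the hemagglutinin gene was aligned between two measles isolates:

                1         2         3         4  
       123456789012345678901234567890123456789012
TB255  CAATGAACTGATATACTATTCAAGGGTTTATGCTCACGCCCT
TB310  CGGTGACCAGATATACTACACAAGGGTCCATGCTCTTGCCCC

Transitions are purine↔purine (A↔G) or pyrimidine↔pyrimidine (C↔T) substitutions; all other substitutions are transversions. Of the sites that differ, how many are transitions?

7

Differing sites — 2:A/G (Ti); 3:A/G (Ti); 7:A/C (Tv); 9:T/A (Tv); 19:T/C (Ti); 20:T/A (Tv); 28:T/C (Ti); 29:T/C (Ti); 36:A/T (Tv); 37:C/T (Ti); 42:T/C (Ti).
Of the 11 differences, 7 transitions and 4 transversions, so the answer is 7.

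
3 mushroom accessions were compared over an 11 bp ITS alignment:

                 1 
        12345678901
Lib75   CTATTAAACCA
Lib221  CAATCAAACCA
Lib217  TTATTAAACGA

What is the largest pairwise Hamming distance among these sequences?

4

Pairwise Hamming distances:
  Lib75 vs Lib221: 2
  Lib75 vs Lib217: 2
  Lib221 vs Lib217: 4
The largest is 4, between Lib221 and Lib217.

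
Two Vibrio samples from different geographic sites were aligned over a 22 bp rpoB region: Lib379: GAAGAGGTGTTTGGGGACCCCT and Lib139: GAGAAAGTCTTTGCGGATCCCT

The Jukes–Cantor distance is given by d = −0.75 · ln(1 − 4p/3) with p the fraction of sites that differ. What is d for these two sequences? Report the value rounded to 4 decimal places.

0.3390

Differing sites — 3:A/G; 4:G/A; 6:G/A; 9:G/C; 14:G/C; 18:C/T.
p = 6/22 = 0.272727.
d = −0.75 · ln(1 − (4/3)·0.272727) = −0.75 · ln(0.636364) = −0.75 · (-0.451985) = 0.3390.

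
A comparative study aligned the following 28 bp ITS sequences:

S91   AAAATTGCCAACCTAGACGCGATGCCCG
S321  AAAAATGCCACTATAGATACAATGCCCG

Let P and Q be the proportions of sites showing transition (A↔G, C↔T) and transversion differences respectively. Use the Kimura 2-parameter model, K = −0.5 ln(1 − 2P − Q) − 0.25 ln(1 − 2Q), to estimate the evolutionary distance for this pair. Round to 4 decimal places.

The sequences differ at positions 5 (T/A, transversion), 11 (A/C, transversion), 12 (C/T, transition), 13 (C/A, transversion), 18 (C/T, transition), 19 (G/A, transition), 21 (G/A, transition).
Of the 7 differences, 4 transitions and 3 transversions over 28 sites: P = 4/28 = 0.142857, Q = 3/28 = 0.107143.
d = −0.5·ln(0.607143) − 0.25·ln(0.785714) = −0.5·(-0.498991) − 0.25·(-0.241162) = 0.3098.

0.3098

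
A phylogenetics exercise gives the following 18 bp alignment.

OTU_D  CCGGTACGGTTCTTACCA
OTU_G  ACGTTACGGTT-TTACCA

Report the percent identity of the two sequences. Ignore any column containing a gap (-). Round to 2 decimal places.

Excluding the 1 gap column leaves 17 comparable sites.
Differing sites — 1:C/A; 4:G/T.
15 of the 17 comparable sites match, so the percent identity is 15/17 × 100 = 88.24%.

88.24%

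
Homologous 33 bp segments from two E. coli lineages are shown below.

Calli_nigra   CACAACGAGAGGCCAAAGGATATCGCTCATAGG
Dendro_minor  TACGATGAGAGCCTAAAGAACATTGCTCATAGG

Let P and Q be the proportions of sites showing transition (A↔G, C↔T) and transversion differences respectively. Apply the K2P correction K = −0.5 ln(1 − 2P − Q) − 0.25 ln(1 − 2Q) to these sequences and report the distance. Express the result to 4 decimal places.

Mismatches occur at site 1 (C→T, transition), site 4 (A→G, transition), site 6 (C→T, transition), site 12 (G→C, transversion), site 14 (C→T, transition), site 19 (G→A, transition), site 21 (T→C, transition), site 24 (C→T, transition).
Of the 8 differences, 7 transitions and 1 transversion over 33 sites: P = 7/33 = 0.212121, Q = 1/33 = 0.030303.
d = −0.5·ln(0.545455) − 0.25·ln(0.939394) = −0.5·(-0.606135) − 0.25·(-0.062520) = 0.3187.

0.3187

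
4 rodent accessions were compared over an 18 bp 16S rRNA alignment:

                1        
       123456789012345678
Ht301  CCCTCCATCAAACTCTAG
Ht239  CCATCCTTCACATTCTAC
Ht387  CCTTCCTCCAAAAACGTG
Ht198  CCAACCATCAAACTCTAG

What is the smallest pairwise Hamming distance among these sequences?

Pairwise Hamming distances:
  Ht301 vs Ht239: 5
  Ht301 vs Ht387: 7
  Ht301 vs Ht198: 2
  Ht239 vs Ht387: 8
  Ht239 vs Ht198: 5
  Ht387 vs Ht198: 8
The smallest is 2, between Ht301 and Ht198.

2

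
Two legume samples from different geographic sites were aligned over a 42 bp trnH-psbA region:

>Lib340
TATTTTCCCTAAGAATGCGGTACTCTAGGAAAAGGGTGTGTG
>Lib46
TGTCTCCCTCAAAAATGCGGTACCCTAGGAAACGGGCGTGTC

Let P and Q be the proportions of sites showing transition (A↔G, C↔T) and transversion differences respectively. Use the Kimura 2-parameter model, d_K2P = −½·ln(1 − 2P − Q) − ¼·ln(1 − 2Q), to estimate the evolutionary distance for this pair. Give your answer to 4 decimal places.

0.3048

The sequences differ at positions 2 (A/G, transition), 4 (T/C, transition), 6 (T/C, transition), 9 (C/T, transition), 10 (T/C, transition), 13 (G/A, transition), 24 (T/C, transition), 33 (A/C, transversion), 37 (T/C, transition), 42 (G/C, transversion).
Of the 10 differences, 8 transitions and 2 transversions over 42 sites: P = 8/42 = 0.190476, Q = 2/42 = 0.047619.
d = −0.5·ln(0.571429) − 0.25·ln(0.904762) = −0.5·(-0.559615) − 0.25·(-0.100083) = 0.3048.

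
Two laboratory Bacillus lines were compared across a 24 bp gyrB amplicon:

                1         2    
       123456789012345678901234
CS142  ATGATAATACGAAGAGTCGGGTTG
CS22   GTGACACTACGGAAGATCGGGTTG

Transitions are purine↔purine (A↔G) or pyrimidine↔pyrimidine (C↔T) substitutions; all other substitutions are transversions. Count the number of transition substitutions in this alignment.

6

Mismatches occur at site 1 (A↔G, transition), site 5 (T↔C, transition), site 7 (A↔C, transversion), site 12 (A↔G, transition), site 14 (G↔A, transition), site 15 (A↔G, transition), site 16 (G↔A, transition).
Of the 7 differences, 6 transitions and 1 transversion, so the answer is 6.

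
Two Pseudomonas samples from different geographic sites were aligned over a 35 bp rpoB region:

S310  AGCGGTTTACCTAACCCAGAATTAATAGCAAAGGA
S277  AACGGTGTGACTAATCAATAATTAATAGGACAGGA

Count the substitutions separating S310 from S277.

The sequences differ at positions 2 (G/A), 7 (T/G), 9 (A/G), 10 (C/A), 15 (C/T), 17 (C/A), 19 (G/T), 29 (C/G), 31 (A/C).
That gives 9 mismatches out of 35 aligned sites, so the Hamming distance is 9.

9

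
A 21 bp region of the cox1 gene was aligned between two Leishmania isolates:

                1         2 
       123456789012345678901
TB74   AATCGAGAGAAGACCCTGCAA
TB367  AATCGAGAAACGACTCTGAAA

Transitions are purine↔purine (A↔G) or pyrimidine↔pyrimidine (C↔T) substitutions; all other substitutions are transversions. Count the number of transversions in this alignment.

2

The sequences differ at positions 9 (G/A, transition), 11 (A/C, transversion), 15 (C/T, transition), 19 (C/A, transversion).
Of the 4 differences, 2 transitions and 2 transversions, so the answer is 2.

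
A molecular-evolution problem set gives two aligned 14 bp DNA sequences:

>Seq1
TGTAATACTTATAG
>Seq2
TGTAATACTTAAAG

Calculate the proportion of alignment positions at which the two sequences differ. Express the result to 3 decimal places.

Differing sites — 12:T/A.
There are 1 differences over 14 sites, so p = 1/14 = 0.071.

0.071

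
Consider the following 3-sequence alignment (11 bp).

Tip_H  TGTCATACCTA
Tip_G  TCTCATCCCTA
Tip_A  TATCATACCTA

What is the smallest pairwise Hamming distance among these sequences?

1

Pairwise Hamming distances:
  Tip_H vs Tip_G: 2
  Tip_H vs Tip_A: 1
  Tip_G vs Tip_A: 2
The smallest is 1, between Tip_H and Tip_A.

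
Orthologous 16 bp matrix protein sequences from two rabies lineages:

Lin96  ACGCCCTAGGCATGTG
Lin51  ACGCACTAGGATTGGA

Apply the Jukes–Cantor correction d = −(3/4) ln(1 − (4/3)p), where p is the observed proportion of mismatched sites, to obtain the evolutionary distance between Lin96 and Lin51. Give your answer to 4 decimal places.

Differing sites — 5:C/A; 11:C/A; 12:A/T; 15:T/G; 16:G/A.
p = 5/16 = 0.312500.
d = −0.75 · ln(1 − (4/3)·0.312500) = −0.75 · ln(0.583333) = −0.75 · (-0.538997) = 0.4042.

0.4042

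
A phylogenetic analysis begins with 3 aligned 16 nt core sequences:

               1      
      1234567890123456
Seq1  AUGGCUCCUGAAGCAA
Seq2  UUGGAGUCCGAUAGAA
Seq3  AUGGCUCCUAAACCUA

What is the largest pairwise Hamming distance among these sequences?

10

Pairwise Hamming distances:
  Seq1 vs Seq2: 8
  Seq1 vs Seq3: 3
  Seq2 vs Seq3: 10
The largest is 10, between Seq2 and Seq3.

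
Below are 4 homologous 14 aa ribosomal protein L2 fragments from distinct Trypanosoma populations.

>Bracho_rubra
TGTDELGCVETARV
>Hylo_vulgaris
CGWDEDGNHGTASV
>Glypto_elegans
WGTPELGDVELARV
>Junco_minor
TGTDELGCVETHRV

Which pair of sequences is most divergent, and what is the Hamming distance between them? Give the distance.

9

Pairwise Hamming distances:
  Bracho_rubra vs Hylo_vulgaris: 7
  Bracho_rubra vs Glypto_elegans: 4
  Bracho_rubra vs Junco_minor: 1
  Hylo_vulgaris vs Glypto_elegans: 9
  Hylo_vulgaris vs Junco_minor: 8
  Glypto_elegans vs Junco_minor: 5
The largest is 9, between Hylo_vulgaris and Glypto_elegans.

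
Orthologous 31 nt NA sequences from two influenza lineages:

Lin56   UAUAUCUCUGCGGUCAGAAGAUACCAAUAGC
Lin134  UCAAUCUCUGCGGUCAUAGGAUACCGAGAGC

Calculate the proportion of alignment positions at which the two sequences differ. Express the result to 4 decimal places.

0.1935

The sequences differ at positions 2 (A/C), 3 (U/A), 17 (G/U), 19 (A/G), 26 (A/G), 28 (U/G).
There are 6 differences over 31 sites, so p = 6/31 = 0.1935.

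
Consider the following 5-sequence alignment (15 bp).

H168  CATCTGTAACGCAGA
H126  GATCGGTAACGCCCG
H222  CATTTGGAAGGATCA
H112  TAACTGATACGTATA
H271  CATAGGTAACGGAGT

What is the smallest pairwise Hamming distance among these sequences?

4

Pairwise Hamming distances:
  H168 vs H126: 5
  H168 vs H222: 6
  H168 vs H112: 6
  H168 vs H271: 4
  H126 vs H222: 8
  H126 vs H112: 9
  H126 vs H271: 6
  H222 vs H112: 9
  H222 vs H271: 8
  H112 vs H271: 9
The smallest is 4, between H168 and H271.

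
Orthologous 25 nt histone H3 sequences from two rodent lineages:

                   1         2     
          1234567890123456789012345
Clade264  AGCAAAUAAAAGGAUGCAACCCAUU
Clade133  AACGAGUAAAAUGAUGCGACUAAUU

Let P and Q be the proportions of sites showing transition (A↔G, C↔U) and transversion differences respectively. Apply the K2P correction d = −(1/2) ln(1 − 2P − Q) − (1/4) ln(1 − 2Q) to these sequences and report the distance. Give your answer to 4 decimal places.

0.3706

Mismatches occur at site 2 (G/A, transition), site 4 (A/G, transition), site 6 (A/G, transition), site 12 (G/U, transversion), site 18 (A/G, transition), site 21 (C/U, transition), site 22 (C/A, transversion).
Of the 7 differences, 5 transitions and 2 transversions over 25 sites: P = 5/25 = 0.200000, Q = 2/25 = 0.080000.
d = −0.5·ln(0.520000) − 0.25·ln(0.840000) = −0.5·(-0.653926) − 0.25·(-0.174353) = 0.3706.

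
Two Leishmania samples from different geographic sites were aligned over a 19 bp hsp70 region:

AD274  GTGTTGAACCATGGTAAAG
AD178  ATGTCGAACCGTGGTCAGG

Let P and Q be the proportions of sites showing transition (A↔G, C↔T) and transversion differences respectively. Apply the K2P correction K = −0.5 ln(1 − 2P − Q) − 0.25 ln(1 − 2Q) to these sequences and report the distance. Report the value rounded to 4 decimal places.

0.3487

The sequences differ at positions 1 (G/A, transition), 5 (T/C, transition), 11 (A/G, transition), 16 (A/C, transversion), 18 (A/G, transition).
Of the 5 differences, 4 transitions and 1 transversion over 19 sites: P = 4/19 = 0.210526, Q = 1/19 = 0.052632.
d = −0.5·ln(0.526316) − 0.25·ln(0.894736) = −0.5·(-0.641853) − 0.25·(-0.111227) = 0.3487.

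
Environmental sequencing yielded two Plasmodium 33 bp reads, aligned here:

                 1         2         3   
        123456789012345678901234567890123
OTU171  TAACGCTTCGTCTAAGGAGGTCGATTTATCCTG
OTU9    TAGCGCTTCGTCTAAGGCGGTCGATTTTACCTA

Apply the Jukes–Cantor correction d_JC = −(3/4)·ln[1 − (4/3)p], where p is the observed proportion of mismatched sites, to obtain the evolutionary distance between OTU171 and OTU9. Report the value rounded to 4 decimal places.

The sequences differ at positions 3 (A/G), 18 (A/C), 28 (A/T), 29 (T/A), 33 (G/A).
p = 5/33 = 0.151515.
d = −0.75 · ln(1 − (4/3)·0.151515) = −0.75 · ln(0.797980) = −0.75 · (-0.225672) = 0.1693.

0.1693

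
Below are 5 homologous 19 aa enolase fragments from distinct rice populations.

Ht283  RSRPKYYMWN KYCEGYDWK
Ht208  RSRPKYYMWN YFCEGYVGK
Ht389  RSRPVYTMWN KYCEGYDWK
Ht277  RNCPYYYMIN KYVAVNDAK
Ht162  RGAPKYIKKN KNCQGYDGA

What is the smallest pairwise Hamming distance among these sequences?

Pairwise Hamming distances:
  Ht283 vs Ht208: 4
  Ht283 vs Ht389: 2
  Ht283 vs Ht277: 9
  Ht283 vs Ht162: 9
  Ht208 vs Ht389: 6
  Ht208 vs Ht277: 12
  Ht208 vs Ht162: 10
  Ht389 vs Ht277: 10
  Ht389 vs Ht162: 10
  Ht277 vs Ht162: 13
The smallest is 2, between Ht283 and Ht389.

2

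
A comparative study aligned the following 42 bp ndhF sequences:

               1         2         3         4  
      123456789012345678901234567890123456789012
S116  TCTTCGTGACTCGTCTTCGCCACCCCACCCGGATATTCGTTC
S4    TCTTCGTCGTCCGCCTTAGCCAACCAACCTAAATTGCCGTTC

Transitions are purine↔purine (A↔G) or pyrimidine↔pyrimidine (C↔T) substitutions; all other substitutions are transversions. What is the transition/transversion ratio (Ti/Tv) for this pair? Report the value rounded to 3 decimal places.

1.333

The sequences differ at positions 8 (G/C, transversion), 9 (A/G, transition), 10 (C/T, transition), 11 (T/C, transition), 14 (T/C, transition), 18 (C/A, transversion), 23 (C/A, transversion), 26 (C/A, transversion), 30 (C/T, transition), 31 (G/A, transition), 32 (G/A, transition), 35 (A/T, transversion), 36 (T/G, transversion), 37 (T/C, transition).
Of the 14 differences, 8 transitions and 6 transversions, so Ti/Tv = 8/6 = 1.333.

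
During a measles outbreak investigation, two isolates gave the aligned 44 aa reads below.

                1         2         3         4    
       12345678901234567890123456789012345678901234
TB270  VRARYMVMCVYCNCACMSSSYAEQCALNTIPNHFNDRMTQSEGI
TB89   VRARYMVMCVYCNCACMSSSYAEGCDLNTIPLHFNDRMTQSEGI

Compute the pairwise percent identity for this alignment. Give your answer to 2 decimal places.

93.18%

Mismatches occur at site 24 (Q→G), site 26 (A→D), site 32 (N→L).
41 of the 44 sites match, so the percent identity is 41/44 × 100 = 93.18%.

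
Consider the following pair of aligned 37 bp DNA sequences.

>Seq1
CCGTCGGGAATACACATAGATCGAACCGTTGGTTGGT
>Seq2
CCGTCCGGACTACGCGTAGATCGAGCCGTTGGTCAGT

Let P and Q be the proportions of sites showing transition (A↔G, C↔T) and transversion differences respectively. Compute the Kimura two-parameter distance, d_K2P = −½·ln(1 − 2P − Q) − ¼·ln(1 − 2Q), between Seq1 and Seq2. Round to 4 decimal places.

0.2246

Differing sites — 6:G/C (Tv); 10:A/C (Tv); 14:A/G (Ti); 16:A/G (Ti); 25:A/G (Ti); 34:T/C (Ti); 35:G/A (Ti).
Of the 7 differences, 5 transitions and 2 transversions over 37 sites: P = 5/37 = 0.135135, Q = 2/37 = 0.054054.
d = −0.5·ln(0.675676) − 0.25·ln(0.891892) = −0.5·(-0.392042) − 0.25·(-0.114410) = 0.2246.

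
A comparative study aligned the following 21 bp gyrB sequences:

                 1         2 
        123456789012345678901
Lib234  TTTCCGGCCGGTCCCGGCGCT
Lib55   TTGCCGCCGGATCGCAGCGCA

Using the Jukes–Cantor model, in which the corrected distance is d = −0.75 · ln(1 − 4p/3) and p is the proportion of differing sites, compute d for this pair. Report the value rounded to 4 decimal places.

0.4408

Differing sites — 3:T/G; 7:G/C; 9:C/G; 11:G/A; 14:C/G; 16:G/A; 21:T/A.
p = 7/21 = 0.333333.
d = −0.75 · ln(1 − (4/3)·0.333333) = −0.75 · ln(0.555556) = −0.75 · (-0.587786) = 0.4408.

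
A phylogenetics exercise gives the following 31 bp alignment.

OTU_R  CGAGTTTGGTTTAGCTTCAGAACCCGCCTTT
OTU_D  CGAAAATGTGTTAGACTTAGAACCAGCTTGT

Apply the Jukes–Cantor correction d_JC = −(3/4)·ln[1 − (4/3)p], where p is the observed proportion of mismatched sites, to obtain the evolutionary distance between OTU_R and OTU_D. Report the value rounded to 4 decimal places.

Differing sites — 4:G/A; 5:T/A; 6:T/A; 9:G/T; 10:T/G; 15:C/A; 16:T/C; 18:C/T; 25:C/A; 28:C/T; 30:T/G.
p = 11/31 = 0.354839.
d = −0.75 · ln(1 − (4/3)·0.354839) = −0.75 · ln(0.526881) = −0.75 · (-0.640781) = 0.4806.

0.4806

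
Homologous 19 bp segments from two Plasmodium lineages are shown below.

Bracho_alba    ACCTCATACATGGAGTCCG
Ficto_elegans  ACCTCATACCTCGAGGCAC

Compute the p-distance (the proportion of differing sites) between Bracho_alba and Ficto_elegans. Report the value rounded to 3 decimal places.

The sequences differ at positions 10 (A/C), 12 (G/C), 16 (T/G), 18 (C/A), 19 (G/C).
There are 5 differences over 19 sites, so p = 5/19 = 0.263.

0.263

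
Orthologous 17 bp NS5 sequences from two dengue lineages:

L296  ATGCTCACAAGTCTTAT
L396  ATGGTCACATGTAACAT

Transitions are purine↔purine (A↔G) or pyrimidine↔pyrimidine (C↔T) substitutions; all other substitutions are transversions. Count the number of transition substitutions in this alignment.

1

The sequences differ at positions 4 (C/G, transversion), 10 (A/T, transversion), 13 (C/A, transversion), 14 (T/A, transversion), 15 (T/C, transition).
Of the 5 differences, 1 transition and 4 transversions, so the answer is 1.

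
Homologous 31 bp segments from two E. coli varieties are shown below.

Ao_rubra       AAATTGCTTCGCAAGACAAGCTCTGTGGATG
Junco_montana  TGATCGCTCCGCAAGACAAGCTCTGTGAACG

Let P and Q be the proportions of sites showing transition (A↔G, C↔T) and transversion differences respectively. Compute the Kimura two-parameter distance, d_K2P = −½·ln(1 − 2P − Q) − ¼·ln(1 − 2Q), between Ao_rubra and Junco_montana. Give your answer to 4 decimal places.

The sequences differ at positions 1 (A/T, transversion), 2 (A/G, transition), 5 (T/C, transition), 9 (T/C, transition), 28 (G/A, transition), 30 (T/C, transition).
Of the 6 differences, 5 transitions and 1 transversion over 31 sites: P = 5/31 = 0.161290, Q = 1/31 = 0.032258.
d = −0.5·ln(0.645162) − 0.25·ln(0.935484) = −0.5·(-0.438254) − 0.25·(-0.066691) = 0.2358.

0.2358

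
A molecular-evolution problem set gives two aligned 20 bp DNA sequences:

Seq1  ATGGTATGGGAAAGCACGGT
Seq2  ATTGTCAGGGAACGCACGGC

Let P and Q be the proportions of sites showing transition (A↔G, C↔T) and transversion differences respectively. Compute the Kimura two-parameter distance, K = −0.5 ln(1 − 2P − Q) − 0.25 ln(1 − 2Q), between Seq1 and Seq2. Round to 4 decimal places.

Differing sites — 3:G/T (Tv); 6:A/C (Tv); 7:T/A (Tv); 13:A/C (Tv); 20:T/C (Ti).
Of the 5 differences, 1 transition and 4 transversions over 20 sites: P = 1/20 = 0.050000, Q = 4/20 = 0.200000.
d = −0.5·ln(0.700000) − 0.25·ln(0.600000) = −0.5·(-0.356675) − 0.25·(-0.510826) = 0.3060.

0.3060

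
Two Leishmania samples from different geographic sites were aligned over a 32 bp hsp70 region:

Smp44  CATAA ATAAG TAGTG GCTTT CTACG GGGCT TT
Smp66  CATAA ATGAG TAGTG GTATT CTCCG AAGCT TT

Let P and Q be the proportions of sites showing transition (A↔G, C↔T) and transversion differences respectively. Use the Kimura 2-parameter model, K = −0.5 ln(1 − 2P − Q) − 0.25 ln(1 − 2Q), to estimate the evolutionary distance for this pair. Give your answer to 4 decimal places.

0.2207

The sequences differ at positions 8 (A/G, transition), 17 (C/T, transition), 18 (T/A, transversion), 23 (A/C, transversion), 26 (G/A, transition), 27 (G/A, transition).
Of the 6 differences, 4 transitions and 2 transversions over 32 sites: P = 4/32 = 0.125000, Q = 2/32 = 0.062500.
d = −0.5·ln(0.687500) − 0.25·ln(0.875000) = −0.5·(-0.374693) − 0.25·(-0.133531) = 0.2207.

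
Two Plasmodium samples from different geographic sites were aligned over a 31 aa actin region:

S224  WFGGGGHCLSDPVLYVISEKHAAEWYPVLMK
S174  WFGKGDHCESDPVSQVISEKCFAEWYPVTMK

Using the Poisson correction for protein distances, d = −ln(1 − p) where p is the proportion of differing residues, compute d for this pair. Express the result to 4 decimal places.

0.2985

Mismatches occur at site 4 (G↔K), site 6 (G↔D), site 9 (L↔E), site 14 (L↔S), site 15 (Y↔Q), site 21 (H↔C), site 22 (A↔F), site 29 (L↔T).
p = 8/31 = 0.258065.
d = −ln(1 − 0.258065) = −ln(0.741935) = 0.2985.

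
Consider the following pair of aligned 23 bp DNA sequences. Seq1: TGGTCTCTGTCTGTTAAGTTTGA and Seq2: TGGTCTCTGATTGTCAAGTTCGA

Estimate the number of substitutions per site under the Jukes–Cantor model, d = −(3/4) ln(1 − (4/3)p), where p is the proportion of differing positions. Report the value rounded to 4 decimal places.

0.1979

The sequences differ at positions 10 (T/A), 11 (C/T), 15 (T/C), 21 (T/C).
p = 4/23 = 0.173913.
d = −0.75 · ln(1 − (4/3)·0.173913) = −0.75 · ln(0.768116) = −0.75 · (-0.263815) = 0.1979.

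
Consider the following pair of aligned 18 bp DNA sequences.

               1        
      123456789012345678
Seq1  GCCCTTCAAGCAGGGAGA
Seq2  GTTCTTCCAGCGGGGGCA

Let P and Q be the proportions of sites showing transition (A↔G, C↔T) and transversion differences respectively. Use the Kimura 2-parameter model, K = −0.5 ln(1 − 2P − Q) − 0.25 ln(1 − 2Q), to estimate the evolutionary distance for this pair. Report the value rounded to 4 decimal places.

Mismatches occur at site 2 (C↔T, transition), site 3 (C↔T, transition), site 8 (A↔C, transversion), site 12 (A↔G, transition), site 16 (A↔G, transition), site 17 (G↔C, transversion).
Of the 6 differences, 4 transitions and 2 transversions over 18 sites: P = 4/18 = 0.222222, Q = 2/18 = 0.111111.
d = −0.5·ln(0.444445) − 0.25·ln(0.777778) = −0.5·(-0.810929) − 0.25·(-0.251314) = 0.4683.

0.4683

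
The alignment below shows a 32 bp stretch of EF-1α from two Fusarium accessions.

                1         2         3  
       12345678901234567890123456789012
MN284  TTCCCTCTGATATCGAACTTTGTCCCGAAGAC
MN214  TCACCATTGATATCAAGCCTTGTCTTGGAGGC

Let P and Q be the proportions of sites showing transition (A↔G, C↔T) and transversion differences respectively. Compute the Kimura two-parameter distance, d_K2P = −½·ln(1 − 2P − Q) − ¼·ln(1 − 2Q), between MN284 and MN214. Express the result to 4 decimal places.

0.5238

Mismatches occur at site 2 (T↔C, transition), site 3 (C↔A, transversion), site 6 (T↔A, transversion), site 7 (C↔T, transition), site 15 (G↔A, transition), site 17 (A↔G, transition), site 19 (T↔C, transition), site 25 (C↔T, transition), site 26 (C↔T, transition), site 28 (A↔G, transition), site 31 (A↔G, transition).
Of the 11 differences, 9 transitions and 2 transversions over 32 sites: P = 9/32 = 0.281250, Q = 2/32 = 0.062500.
d = −0.5·ln(0.375000) − 0.25·ln(0.875000) = −0.5·(-0.980829) − 0.25·(-0.133531) = 0.5238.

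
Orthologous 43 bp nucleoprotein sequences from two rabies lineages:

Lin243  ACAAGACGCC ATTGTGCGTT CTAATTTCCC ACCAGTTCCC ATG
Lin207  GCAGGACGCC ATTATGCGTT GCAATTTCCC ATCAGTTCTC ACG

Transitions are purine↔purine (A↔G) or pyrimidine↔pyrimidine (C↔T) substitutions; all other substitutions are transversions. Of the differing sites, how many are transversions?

1

The sequences differ at positions 1 (A/G, transition), 4 (A/G, transition), 14 (G/A, transition), 21 (C/G, transversion), 22 (T/C, transition), 32 (C/T, transition), 39 (C/T, transition), 42 (T/C, transition).
Of the 8 differences, 7 transitions and 1 transversion, so the answer is 1.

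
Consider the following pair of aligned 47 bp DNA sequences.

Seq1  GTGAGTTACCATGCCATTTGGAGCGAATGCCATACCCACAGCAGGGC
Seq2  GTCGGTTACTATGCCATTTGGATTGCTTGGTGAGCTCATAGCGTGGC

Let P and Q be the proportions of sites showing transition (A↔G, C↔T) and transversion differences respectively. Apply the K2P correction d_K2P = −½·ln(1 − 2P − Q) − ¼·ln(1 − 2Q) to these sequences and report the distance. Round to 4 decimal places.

0.4680

The sequences differ at positions 3 (G/C, transversion), 4 (A/G, transition), 10 (C/T, transition), 23 (G/T, transversion), 24 (C/T, transition), 26 (A/C, transversion), 27 (A/T, transversion), 30 (C/G, transversion), 31 (C/T, transition), 32 (A/G, transition), 33 (T/A, transversion), 34 (A/G, transition), 36 (C/T, transition), 39 (C/T, transition), 43 (A/G, transition), 44 (G/T, transversion).
Of the 16 differences, 9 transitions and 7 transversions over 47 sites: P = 9/47 = 0.191489, Q = 7/47 = 0.148936.
d = −0.5·ln(0.468086) − 0.25·ln(0.702128) = −0.5·(-0.759103) − 0.25·(-0.353640) = 0.4680.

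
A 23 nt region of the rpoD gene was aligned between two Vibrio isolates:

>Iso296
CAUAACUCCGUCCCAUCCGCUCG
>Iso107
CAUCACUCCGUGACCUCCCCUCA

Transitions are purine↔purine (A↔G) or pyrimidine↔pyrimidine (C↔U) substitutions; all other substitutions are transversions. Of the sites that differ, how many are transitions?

1

Mismatches occur at site 4 (A/C, transversion), site 12 (C/G, transversion), site 13 (C/A, transversion), site 15 (A/C, transversion), site 19 (G/C, transversion), site 23 (G/A, transition).
Of the 6 differences, 1 transition and 5 transversions, so the answer is 1.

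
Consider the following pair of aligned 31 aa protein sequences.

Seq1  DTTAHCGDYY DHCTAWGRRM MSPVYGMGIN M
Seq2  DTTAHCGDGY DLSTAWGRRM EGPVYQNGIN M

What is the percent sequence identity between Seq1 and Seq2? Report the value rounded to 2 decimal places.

Differing sites — 9:Y/G; 12:H/L; 13:C/S; 21:M/E; 22:S/G; 26:G/Q; 27:M/N.
24 of the 31 sites match, so the percent identity is 24/31 × 100 = 77.42%.

77.42%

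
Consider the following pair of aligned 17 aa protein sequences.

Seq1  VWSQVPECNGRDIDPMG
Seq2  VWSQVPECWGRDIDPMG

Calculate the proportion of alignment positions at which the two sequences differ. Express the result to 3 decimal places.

Differing sites — 9:N/W.
There are 1 differences over 17 sites, so p = 1/17 = 0.059.

0.059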